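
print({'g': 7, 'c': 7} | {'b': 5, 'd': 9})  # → {'g': 7, 'c': 7, 'b': 5, 'd': 9}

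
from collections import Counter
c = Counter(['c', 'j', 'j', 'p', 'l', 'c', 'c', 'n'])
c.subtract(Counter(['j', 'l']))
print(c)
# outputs Counter({'c': 3, 'j': 1, 'p': 1, 'n': 1, 'l': 0})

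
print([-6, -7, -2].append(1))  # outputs None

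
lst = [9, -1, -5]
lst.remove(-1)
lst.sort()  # [-5, 9]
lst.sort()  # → [-5, 9]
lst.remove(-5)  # [9]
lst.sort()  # [9]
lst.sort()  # [9]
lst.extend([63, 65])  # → [9, 63, 65]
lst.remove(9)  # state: [63, 65]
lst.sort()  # [63, 65]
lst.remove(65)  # [63]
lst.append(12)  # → [63, 12]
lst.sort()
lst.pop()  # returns 63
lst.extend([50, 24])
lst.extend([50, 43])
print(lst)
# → [12, 50, 24, 50, 43]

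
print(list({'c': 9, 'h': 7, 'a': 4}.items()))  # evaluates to [('c', 9), ('h', 7), ('a', 4)]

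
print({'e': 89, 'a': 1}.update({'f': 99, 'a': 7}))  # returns None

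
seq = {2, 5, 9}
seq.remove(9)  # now {2, 5}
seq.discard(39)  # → {2, 5}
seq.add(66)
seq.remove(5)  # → {2, 66}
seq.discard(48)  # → {2, 66}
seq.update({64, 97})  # {2, 64, 66, 97}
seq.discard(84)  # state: {2, 64, 66, 97}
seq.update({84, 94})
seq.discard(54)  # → {2, 64, 66, 84, 94, 97}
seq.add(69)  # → {2, 64, 66, 69, 84, 94, 97}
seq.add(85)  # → {2, 64, 66, 69, 84, 85, 94, 97}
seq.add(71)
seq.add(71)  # {2, 64, 66, 69, 71, 84, 85, 94, 97}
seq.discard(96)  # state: {2, 64, 66, 69, 71, 84, 85, 94, 97}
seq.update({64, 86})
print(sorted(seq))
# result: [2, 64, 66, 69, 71, 84, 85, 86, 94, 97]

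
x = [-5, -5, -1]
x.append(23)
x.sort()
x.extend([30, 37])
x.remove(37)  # [-5, -5, -1, 23, 30]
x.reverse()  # [30, 23, -1, -5, -5]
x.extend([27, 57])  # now [30, 23, -1, -5, -5, 27, 57]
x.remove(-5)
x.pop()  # 57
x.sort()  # [-5, -1, 23, 27, 30]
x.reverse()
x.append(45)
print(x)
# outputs [30, 27, 23, -1, -5, 45]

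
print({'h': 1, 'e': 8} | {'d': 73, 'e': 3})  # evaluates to {'h': 1, 'e': 3, 'd': 73}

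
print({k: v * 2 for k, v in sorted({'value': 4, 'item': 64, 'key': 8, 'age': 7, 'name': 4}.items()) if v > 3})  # {'age': 14, 'item': 128, 'key': 16, 'name': 8, 'value': 8}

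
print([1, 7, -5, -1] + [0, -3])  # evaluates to [1, 7, -5, -1, 0, -3]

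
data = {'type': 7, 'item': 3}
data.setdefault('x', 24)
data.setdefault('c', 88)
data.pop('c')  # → 88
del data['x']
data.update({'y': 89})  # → {'type': 7, 'item': 3, 'y': 89}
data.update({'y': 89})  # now {'type': 7, 'item': 3, 'y': 89}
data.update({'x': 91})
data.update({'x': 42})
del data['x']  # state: {'type': 7, 'item': 3, 'y': 89}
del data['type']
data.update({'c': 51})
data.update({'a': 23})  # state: {'item': 3, 'y': 89, 'c': 51, 'a': 23}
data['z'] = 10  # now {'item': 3, 'y': 89, 'c': 51, 'a': 23, 'z': 10}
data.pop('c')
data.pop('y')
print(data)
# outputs {'item': 3, 'a': 23, 'z': 10}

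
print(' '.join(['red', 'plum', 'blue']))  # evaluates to red plum blue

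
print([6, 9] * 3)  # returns [6, 9, 6, 9, 6, 9]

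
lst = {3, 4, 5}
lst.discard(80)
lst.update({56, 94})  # {3, 4, 5, 56, 94}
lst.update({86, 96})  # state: {3, 4, 5, 56, 86, 94, 96}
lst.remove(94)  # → {3, 4, 5, 56, 86, 96}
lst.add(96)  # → {3, 4, 5, 56, 86, 96}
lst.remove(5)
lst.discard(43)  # {3, 4, 56, 86, 96}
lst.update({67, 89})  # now {3, 4, 56, 67, 86, 89, 96}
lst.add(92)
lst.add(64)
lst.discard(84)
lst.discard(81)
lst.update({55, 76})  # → {3, 4, 55, 56, 64, 67, 76, 86, 89, 92, 96}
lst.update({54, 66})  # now {3, 4, 54, 55, 56, 64, 66, 67, 76, 86, 89, 92, 96}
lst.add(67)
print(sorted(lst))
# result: [3, 4, 54, 55, 56, 64, 66, 67, 76, 86, 89, 92, 96]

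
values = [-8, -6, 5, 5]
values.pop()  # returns 5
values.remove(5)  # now [-8, -6]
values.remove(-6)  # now [-8]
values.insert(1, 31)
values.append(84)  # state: [-8, 31, 84]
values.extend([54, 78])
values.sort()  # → [-8, 31, 54, 78, 84]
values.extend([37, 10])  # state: [-8, 31, 54, 78, 84, 37, 10]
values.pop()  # 10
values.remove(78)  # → [-8, 31, 54, 84, 37]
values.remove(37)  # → [-8, 31, 54, 84]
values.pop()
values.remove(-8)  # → [31, 54]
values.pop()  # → 54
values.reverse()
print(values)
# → [31]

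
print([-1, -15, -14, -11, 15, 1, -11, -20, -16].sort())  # None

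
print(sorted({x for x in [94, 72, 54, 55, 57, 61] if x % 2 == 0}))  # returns [54, 72, 94]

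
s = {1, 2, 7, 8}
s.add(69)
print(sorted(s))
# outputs [1, 2, 7, 8, 69]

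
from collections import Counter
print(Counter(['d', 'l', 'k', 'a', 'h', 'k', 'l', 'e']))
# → Counter({'l': 2, 'k': 2, 'd': 1, 'a': 1, 'h': 1, 'e': 1})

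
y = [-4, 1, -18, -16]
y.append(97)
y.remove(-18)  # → [-4, 1, -16, 97]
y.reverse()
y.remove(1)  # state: [97, -16, -4]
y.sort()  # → [-16, -4, 97]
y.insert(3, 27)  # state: [-16, -4, 97, 27]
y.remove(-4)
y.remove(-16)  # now [97, 27]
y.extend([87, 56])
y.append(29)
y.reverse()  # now [29, 56, 87, 27, 97]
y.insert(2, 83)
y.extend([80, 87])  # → [29, 56, 83, 87, 27, 97, 80, 87]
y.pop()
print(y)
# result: [29, 56, 83, 87, 27, 97, 80]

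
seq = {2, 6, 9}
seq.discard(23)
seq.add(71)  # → {2, 6, 9, 71}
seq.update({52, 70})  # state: {2, 6, 9, 52, 70, 71}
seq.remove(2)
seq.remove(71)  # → {6, 9, 52, 70}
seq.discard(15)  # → {6, 9, 52, 70}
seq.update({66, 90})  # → {6, 9, 52, 66, 70, 90}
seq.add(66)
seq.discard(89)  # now {6, 9, 52, 66, 70, 90}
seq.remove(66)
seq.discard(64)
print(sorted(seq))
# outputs [6, 9, 52, 70, 90]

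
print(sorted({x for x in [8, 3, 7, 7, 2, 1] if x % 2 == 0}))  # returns [2, 8]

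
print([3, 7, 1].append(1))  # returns None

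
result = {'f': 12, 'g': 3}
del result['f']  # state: {'g': 3}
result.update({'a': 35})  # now {'g': 3, 'a': 35}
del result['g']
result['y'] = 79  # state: {'a': 35, 'y': 79}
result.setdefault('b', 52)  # 52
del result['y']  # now {'a': 35, 'b': 52}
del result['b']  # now {'a': 35}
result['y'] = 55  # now {'a': 35, 'y': 55}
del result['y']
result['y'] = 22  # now {'a': 35, 'y': 22}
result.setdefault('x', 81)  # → 81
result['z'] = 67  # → {'a': 35, 'y': 22, 'x': 81, 'z': 67}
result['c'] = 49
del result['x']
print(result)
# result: {'a': 35, 'y': 22, 'z': 67, 'c': 49}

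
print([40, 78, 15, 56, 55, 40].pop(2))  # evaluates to 15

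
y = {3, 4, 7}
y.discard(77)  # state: {3, 4, 7}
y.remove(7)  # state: {3, 4}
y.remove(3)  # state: {4}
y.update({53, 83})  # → {4, 53, 83}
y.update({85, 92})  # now {4, 53, 83, 85, 92}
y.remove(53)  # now {4, 83, 85, 92}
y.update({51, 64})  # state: {4, 51, 64, 83, 85, 92}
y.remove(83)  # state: {4, 51, 64, 85, 92}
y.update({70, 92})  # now {4, 51, 64, 70, 85, 92}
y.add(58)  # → {4, 51, 58, 64, 70, 85, 92}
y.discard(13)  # {4, 51, 58, 64, 70, 85, 92}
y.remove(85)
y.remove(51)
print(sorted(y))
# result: [4, 58, 64, 70, 92]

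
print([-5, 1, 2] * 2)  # [-5, 1, 2, -5, 1, 2]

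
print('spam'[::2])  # sa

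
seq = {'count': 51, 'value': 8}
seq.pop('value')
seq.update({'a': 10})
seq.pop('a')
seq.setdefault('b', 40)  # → 40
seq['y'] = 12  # {'count': 51, 'b': 40, 'y': 12}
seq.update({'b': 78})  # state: {'count': 51, 'b': 78, 'y': 12}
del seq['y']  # {'count': 51, 'b': 78}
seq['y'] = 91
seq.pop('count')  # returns 51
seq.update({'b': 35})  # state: {'b': 35, 'y': 91}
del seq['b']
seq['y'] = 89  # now {'y': 89}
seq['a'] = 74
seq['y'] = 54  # {'y': 54, 'a': 74}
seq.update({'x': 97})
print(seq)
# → {'y': 54, 'a': 74, 'x': 97}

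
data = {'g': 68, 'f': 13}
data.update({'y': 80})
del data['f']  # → {'g': 68, 'y': 80}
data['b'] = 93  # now {'g': 68, 'y': 80, 'b': 93}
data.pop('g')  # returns 68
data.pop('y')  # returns 80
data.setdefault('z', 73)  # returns 73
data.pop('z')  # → 73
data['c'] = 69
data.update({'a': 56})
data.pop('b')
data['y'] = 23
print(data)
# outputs {'c': 69, 'a': 56, 'y': 23}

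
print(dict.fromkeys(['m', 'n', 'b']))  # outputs {'m': None, 'n': None, 'b': None}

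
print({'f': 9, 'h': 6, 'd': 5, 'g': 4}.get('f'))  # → 9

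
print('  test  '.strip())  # test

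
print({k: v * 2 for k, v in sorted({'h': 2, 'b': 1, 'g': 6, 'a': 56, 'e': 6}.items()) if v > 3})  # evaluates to {'a': 112, 'e': 12, 'g': 12}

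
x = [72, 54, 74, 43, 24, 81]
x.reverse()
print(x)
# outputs [81, 24, 43, 74, 54, 72]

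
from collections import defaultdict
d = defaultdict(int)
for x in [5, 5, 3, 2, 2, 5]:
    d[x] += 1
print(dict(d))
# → {5: 3, 3: 1, 2: 2}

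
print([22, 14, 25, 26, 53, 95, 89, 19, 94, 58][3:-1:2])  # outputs [26, 95, 19]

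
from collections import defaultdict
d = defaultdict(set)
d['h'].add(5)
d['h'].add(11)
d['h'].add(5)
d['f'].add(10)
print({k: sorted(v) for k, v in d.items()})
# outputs {'h': [5, 11], 'f': [10]}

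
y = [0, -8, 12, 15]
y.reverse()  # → [15, 12, -8, 0]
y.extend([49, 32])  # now [15, 12, -8, 0, 49, 32]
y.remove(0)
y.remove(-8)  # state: [15, 12, 49, 32]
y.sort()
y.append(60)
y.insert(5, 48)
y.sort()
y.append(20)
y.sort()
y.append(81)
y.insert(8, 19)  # [12, 15, 20, 32, 48, 49, 60, 81, 19]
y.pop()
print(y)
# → [12, 15, 20, 32, 48, 49, 60, 81]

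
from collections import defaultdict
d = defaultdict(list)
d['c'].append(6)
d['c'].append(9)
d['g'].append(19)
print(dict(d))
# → {'c': [6, 9], 'g': [19]}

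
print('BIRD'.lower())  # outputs bird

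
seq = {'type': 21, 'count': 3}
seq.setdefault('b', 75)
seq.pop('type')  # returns 21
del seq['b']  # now {'count': 3}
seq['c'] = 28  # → {'count': 3, 'c': 28}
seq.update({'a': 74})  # {'count': 3, 'c': 28, 'a': 74}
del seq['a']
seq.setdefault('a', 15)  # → 15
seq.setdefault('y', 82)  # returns 82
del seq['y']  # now {'count': 3, 'c': 28, 'a': 15}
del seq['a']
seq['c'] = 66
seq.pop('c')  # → 66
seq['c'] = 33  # {'count': 3, 'c': 33}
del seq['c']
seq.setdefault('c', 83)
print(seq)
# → {'count': 3, 'c': 83}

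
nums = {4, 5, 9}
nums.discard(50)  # {4, 5, 9}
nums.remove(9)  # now {4, 5}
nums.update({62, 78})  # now {4, 5, 62, 78}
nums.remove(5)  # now {4, 62, 78}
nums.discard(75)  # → {4, 62, 78}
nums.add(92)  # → {4, 62, 78, 92}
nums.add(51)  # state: {4, 51, 62, 78, 92}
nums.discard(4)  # {51, 62, 78, 92}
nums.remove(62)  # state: {51, 78, 92}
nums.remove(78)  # {51, 92}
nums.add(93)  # {51, 92, 93}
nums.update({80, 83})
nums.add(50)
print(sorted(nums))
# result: [50, 51, 80, 83, 92, 93]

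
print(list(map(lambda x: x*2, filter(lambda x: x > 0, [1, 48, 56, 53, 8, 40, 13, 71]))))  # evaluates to [2, 96, 112, 106, 16, 80, 26, 142]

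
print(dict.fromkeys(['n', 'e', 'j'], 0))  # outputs {'n': 0, 'e': 0, 'j': 0}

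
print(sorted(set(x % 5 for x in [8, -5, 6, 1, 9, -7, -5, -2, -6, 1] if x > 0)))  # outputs [1, 3, 4]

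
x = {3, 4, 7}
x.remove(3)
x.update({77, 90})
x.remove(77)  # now {4, 7, 90}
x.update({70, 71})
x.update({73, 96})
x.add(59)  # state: {4, 7, 59, 70, 71, 73, 90, 96}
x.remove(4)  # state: {7, 59, 70, 71, 73, 90, 96}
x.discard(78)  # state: {7, 59, 70, 71, 73, 90, 96}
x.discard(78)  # {7, 59, 70, 71, 73, 90, 96}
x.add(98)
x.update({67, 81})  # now {7, 59, 67, 70, 71, 73, 81, 90, 96, 98}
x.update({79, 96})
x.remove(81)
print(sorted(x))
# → [7, 59, 67, 70, 71, 73, 79, 90, 96, 98]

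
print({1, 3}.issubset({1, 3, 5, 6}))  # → True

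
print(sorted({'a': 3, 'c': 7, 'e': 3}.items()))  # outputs [('a', 3), ('c', 7), ('e', 3)]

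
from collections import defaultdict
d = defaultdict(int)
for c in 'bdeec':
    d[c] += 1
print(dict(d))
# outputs {'b': 1, 'd': 1, 'e': 2, 'c': 1}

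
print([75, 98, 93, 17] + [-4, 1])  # [75, 98, 93, 17, -4, 1]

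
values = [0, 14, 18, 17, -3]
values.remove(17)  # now [0, 14, 18, -3]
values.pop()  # -3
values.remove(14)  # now [0, 18]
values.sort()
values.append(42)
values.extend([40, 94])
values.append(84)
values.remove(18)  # [0, 42, 40, 94, 84]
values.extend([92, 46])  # [0, 42, 40, 94, 84, 92, 46]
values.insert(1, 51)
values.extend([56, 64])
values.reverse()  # [64, 56, 46, 92, 84, 94, 40, 42, 51, 0]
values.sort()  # [0, 40, 42, 46, 51, 56, 64, 84, 92, 94]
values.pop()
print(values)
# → [0, 40, 42, 46, 51, 56, 64, 84, 92]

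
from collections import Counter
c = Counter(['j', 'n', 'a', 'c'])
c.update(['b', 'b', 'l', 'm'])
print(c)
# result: Counter({'b': 2, 'j': 1, 'n': 1, 'a': 1, 'c': 1, 'l': 1, 'm': 1})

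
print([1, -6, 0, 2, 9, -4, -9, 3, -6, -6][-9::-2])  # [-6]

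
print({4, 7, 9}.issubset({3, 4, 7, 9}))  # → True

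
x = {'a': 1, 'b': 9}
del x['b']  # {'a': 1}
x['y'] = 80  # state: {'a': 1, 'y': 80}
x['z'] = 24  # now {'a': 1, 'y': 80, 'z': 24}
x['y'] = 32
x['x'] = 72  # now {'a': 1, 'y': 32, 'z': 24, 'x': 72}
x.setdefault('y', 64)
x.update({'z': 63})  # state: {'a': 1, 'y': 32, 'z': 63, 'x': 72}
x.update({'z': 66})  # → {'a': 1, 'y': 32, 'z': 66, 'x': 72}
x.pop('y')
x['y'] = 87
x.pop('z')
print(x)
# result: {'a': 1, 'x': 72, 'y': 87}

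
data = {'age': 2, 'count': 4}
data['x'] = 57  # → {'age': 2, 'count': 4, 'x': 57}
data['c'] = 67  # {'age': 2, 'count': 4, 'x': 57, 'c': 67}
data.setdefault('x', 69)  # 57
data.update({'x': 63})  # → {'age': 2, 'count': 4, 'x': 63, 'c': 67}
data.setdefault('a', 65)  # 65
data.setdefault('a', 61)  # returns 65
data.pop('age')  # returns 2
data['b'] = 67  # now {'count': 4, 'x': 63, 'c': 67, 'a': 65, 'b': 67}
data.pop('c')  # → 67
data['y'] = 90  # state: {'count': 4, 'x': 63, 'a': 65, 'b': 67, 'y': 90}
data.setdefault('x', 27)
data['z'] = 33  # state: {'count': 4, 'x': 63, 'a': 65, 'b': 67, 'y': 90, 'z': 33}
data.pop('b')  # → 67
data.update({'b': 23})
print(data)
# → {'count': 4, 'x': 63, 'a': 65, 'y': 90, 'z': 33, 'b': 23}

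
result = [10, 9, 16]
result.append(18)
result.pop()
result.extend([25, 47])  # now [10, 9, 16, 25, 47]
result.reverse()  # [47, 25, 16, 9, 10]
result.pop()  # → 10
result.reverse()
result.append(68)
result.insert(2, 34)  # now [9, 16, 34, 25, 47, 68]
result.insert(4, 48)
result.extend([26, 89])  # [9, 16, 34, 25, 48, 47, 68, 26, 89]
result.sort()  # [9, 16, 25, 26, 34, 47, 48, 68, 89]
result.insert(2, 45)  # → [9, 16, 45, 25, 26, 34, 47, 48, 68, 89]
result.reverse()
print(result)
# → [89, 68, 48, 47, 34, 26, 25, 45, 16, 9]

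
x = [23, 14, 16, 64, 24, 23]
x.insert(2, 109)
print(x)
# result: [23, 14, 109, 16, 64, 24, 23]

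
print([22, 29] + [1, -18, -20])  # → [22, 29, 1, -18, -20]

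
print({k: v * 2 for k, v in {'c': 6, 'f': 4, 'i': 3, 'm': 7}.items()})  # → {'c': 12, 'f': 8, 'i': 6, 'm': 14}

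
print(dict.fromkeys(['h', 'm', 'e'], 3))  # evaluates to {'h': 3, 'm': 3, 'e': 3}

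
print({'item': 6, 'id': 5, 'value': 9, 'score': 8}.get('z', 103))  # 103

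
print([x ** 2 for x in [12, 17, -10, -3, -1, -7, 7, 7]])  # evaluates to [144, 289, 100, 9, 1, 49, 49, 49]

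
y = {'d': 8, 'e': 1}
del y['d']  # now {'e': 1}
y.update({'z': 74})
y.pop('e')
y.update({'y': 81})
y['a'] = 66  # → {'z': 74, 'y': 81, 'a': 66}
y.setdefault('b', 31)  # 31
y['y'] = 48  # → {'z': 74, 'y': 48, 'a': 66, 'b': 31}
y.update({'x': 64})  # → {'z': 74, 'y': 48, 'a': 66, 'b': 31, 'x': 64}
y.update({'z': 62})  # {'z': 62, 'y': 48, 'a': 66, 'b': 31, 'x': 64}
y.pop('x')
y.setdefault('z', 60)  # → 62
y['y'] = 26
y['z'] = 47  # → {'z': 47, 'y': 26, 'a': 66, 'b': 31}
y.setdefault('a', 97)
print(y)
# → {'z': 47, 'y': 26, 'a': 66, 'b': 31}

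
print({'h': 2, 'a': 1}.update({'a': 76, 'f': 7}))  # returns None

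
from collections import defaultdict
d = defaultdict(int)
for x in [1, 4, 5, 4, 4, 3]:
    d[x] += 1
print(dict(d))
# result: {1: 1, 4: 3, 5: 1, 3: 1}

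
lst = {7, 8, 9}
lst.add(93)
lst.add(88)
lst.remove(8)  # {7, 9, 88, 93}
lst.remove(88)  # {7, 9, 93}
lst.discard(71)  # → {7, 9, 93}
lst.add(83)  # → {7, 9, 83, 93}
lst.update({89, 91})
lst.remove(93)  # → {7, 9, 83, 89, 91}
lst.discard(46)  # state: {7, 9, 83, 89, 91}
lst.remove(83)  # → {7, 9, 89, 91}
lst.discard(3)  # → {7, 9, 89, 91}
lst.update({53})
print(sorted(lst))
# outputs [7, 9, 53, 89, 91]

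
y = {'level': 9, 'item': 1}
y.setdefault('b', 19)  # 19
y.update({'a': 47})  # {'level': 9, 'item': 1, 'b': 19, 'a': 47}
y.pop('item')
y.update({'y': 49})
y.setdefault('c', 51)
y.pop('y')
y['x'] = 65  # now {'level': 9, 'b': 19, 'a': 47, 'c': 51, 'x': 65}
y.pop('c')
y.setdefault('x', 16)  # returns 65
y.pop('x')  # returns 65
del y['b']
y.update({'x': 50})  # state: {'level': 9, 'a': 47, 'x': 50}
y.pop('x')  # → 50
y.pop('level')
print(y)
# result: {'a': 47}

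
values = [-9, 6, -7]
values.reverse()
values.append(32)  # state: [-7, 6, -9, 32]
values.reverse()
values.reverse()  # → [-7, 6, -9, 32]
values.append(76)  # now [-7, 6, -9, 32, 76]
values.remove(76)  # [-7, 6, -9, 32]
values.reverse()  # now [32, -9, 6, -7]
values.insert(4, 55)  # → [32, -9, 6, -7, 55]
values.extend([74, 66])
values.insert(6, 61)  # [32, -9, 6, -7, 55, 74, 61, 66]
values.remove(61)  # [32, -9, 6, -7, 55, 74, 66]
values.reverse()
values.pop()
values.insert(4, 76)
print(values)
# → [66, 74, 55, -7, 76, 6, -9]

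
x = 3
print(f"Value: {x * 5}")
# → Value: 15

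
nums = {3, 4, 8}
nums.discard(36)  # {3, 4, 8}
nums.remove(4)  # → {3, 8}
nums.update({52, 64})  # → {3, 8, 52, 64}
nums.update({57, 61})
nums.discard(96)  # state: {3, 8, 52, 57, 61, 64}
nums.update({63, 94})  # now {3, 8, 52, 57, 61, 63, 64, 94}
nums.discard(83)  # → {3, 8, 52, 57, 61, 63, 64, 94}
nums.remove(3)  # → {8, 52, 57, 61, 63, 64, 94}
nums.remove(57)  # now {8, 52, 61, 63, 64, 94}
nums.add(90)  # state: {8, 52, 61, 63, 64, 90, 94}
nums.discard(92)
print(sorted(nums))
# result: [8, 52, 61, 63, 64, 90, 94]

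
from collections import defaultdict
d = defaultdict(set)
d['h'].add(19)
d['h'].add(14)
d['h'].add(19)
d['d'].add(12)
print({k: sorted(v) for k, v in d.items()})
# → {'h': [14, 19], 'd': [12]}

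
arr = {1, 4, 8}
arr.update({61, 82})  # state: {1, 4, 8, 61, 82}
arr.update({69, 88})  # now {1, 4, 8, 61, 69, 82, 88}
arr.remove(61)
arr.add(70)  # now {1, 4, 8, 69, 70, 82, 88}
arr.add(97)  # {1, 4, 8, 69, 70, 82, 88, 97}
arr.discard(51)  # {1, 4, 8, 69, 70, 82, 88, 97}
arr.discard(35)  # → {1, 4, 8, 69, 70, 82, 88, 97}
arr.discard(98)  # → {1, 4, 8, 69, 70, 82, 88, 97}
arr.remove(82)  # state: {1, 4, 8, 69, 70, 88, 97}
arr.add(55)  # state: {1, 4, 8, 55, 69, 70, 88, 97}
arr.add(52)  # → {1, 4, 8, 52, 55, 69, 70, 88, 97}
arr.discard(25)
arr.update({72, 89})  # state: {1, 4, 8, 52, 55, 69, 70, 72, 88, 89, 97}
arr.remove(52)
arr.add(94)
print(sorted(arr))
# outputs [1, 4, 8, 55, 69, 70, 72, 88, 89, 94, 97]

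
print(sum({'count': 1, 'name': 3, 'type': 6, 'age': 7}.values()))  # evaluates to 17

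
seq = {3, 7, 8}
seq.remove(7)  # {3, 8}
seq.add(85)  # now {3, 8, 85}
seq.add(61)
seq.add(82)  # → {3, 8, 61, 82, 85}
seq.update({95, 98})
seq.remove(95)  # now {3, 8, 61, 82, 85, 98}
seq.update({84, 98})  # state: {3, 8, 61, 82, 84, 85, 98}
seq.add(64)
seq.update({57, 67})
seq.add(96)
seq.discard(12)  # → {3, 8, 57, 61, 64, 67, 82, 84, 85, 96, 98}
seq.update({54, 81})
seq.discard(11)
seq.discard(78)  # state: {3, 8, 54, 57, 61, 64, 67, 81, 82, 84, 85, 96, 98}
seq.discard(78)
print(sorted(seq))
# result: [3, 8, 54, 57, 61, 64, 67, 81, 82, 84, 85, 96, 98]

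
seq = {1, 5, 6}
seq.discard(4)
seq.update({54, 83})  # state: {1, 5, 6, 54, 83}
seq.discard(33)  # {1, 5, 6, 54, 83}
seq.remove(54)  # {1, 5, 6, 83}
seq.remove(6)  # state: {1, 5, 83}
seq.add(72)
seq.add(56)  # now {1, 5, 56, 72, 83}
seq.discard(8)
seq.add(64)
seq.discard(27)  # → {1, 5, 56, 64, 72, 83}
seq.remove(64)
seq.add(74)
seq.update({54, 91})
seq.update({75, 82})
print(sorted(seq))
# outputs [1, 5, 54, 56, 72, 74, 75, 82, 83, 91]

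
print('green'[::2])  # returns gen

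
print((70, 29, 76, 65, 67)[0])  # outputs 70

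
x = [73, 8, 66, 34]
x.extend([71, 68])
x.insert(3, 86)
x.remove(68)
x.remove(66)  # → [73, 8, 86, 34, 71]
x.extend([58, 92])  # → [73, 8, 86, 34, 71, 58, 92]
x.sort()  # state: [8, 34, 58, 71, 73, 86, 92]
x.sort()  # [8, 34, 58, 71, 73, 86, 92]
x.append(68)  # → [8, 34, 58, 71, 73, 86, 92, 68]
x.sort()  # [8, 34, 58, 68, 71, 73, 86, 92]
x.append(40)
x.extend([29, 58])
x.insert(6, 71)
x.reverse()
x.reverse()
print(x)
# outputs [8, 34, 58, 68, 71, 73, 71, 86, 92, 40, 29, 58]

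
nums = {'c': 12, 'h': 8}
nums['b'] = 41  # {'c': 12, 'h': 8, 'b': 41}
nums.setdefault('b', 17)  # 41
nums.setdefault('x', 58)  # 58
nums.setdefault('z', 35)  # 35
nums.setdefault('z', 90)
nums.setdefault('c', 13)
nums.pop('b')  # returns 41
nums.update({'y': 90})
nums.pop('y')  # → 90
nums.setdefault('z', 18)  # 35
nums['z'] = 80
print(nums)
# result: {'c': 12, 'h': 8, 'x': 58, 'z': 80}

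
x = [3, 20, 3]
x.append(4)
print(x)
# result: [3, 20, 3, 4]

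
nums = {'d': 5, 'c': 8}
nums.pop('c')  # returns 8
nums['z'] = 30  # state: {'d': 5, 'z': 30}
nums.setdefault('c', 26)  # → 26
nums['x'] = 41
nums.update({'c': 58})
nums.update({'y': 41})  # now {'d': 5, 'z': 30, 'c': 58, 'x': 41, 'y': 41}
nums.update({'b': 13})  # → {'d': 5, 'z': 30, 'c': 58, 'x': 41, 'y': 41, 'b': 13}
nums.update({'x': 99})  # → {'d': 5, 'z': 30, 'c': 58, 'x': 99, 'y': 41, 'b': 13}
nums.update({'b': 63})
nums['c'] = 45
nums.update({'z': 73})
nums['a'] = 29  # {'d': 5, 'z': 73, 'c': 45, 'x': 99, 'y': 41, 'b': 63, 'a': 29}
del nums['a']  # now {'d': 5, 'z': 73, 'c': 45, 'x': 99, 'y': 41, 'b': 63}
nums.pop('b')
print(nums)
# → {'d': 5, 'z': 73, 'c': 45, 'x': 99, 'y': 41}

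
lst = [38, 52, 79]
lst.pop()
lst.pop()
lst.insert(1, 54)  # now [38, 54]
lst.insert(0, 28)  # [28, 38, 54]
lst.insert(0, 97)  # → [97, 28, 38, 54]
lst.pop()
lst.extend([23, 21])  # [97, 28, 38, 23, 21]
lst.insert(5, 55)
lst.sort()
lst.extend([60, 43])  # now [21, 23, 28, 38, 55, 97, 60, 43]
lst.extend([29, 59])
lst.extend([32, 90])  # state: [21, 23, 28, 38, 55, 97, 60, 43, 29, 59, 32, 90]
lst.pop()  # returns 90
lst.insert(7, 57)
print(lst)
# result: [21, 23, 28, 38, 55, 97, 60, 57, 43, 29, 59, 32]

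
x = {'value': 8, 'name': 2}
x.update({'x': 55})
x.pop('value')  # 8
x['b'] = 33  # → {'name': 2, 'x': 55, 'b': 33}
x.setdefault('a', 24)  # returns 24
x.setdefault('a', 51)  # 24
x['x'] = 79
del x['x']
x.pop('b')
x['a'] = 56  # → {'name': 2, 'a': 56}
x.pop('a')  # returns 56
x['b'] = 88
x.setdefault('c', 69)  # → 69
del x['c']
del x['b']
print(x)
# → {'name': 2}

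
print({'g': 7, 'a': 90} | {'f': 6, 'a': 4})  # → {'g': 7, 'a': 4, 'f': 6}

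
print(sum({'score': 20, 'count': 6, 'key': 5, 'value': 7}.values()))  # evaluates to 38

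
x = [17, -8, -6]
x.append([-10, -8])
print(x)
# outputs [17, -8, -6, [-10, -8]]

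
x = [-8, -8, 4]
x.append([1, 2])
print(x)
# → [-8, -8, 4, [1, 2]]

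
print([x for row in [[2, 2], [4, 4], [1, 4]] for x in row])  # [2, 2, 4, 4, 1, 4]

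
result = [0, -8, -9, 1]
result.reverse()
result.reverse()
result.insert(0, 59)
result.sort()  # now [-9, -8, 0, 1, 59]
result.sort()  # [-9, -8, 0, 1, 59]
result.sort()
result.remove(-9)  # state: [-8, 0, 1, 59]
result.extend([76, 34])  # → [-8, 0, 1, 59, 76, 34]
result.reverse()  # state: [34, 76, 59, 1, 0, -8]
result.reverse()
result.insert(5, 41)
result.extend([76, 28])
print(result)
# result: [-8, 0, 1, 59, 76, 41, 34, 76, 28]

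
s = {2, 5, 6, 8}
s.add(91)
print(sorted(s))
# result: [2, 5, 6, 8, 91]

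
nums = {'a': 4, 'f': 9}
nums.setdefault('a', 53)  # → 4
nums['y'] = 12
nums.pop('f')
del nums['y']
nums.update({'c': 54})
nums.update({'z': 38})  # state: {'a': 4, 'c': 54, 'z': 38}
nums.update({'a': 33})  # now {'a': 33, 'c': 54, 'z': 38}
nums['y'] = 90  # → {'a': 33, 'c': 54, 'z': 38, 'y': 90}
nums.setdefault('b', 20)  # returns 20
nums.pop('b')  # 20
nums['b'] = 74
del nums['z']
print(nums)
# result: {'a': 33, 'c': 54, 'y': 90, 'b': 74}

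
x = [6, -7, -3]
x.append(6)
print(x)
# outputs [6, -7, -3, 6]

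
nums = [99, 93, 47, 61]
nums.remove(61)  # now [99, 93, 47]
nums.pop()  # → 47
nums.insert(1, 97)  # [99, 97, 93]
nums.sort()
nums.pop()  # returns 99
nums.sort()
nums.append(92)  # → [93, 97, 92]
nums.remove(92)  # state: [93, 97]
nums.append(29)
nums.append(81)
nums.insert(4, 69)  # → [93, 97, 29, 81, 69]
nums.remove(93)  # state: [97, 29, 81, 69]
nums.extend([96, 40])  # [97, 29, 81, 69, 96, 40]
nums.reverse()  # [40, 96, 69, 81, 29, 97]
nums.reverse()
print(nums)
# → [97, 29, 81, 69, 96, 40]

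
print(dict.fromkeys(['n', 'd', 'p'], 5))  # {'n': 5, 'd': 5, 'p': 5}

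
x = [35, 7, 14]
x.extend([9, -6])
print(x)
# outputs [35, 7, 14, 9, -6]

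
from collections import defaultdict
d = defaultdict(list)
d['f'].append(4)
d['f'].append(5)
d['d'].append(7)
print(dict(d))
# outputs {'f': [4, 5], 'd': [7]}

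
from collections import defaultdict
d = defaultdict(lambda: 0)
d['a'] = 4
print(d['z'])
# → 0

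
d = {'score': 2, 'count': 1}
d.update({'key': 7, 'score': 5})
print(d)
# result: {'score': 5, 'count': 1, 'key': 7}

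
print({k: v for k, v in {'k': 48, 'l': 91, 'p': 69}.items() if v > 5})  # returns {'k': 48, 'l': 91, 'p': 69}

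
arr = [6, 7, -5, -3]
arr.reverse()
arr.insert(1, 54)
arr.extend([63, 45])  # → [-3, 54, -5, 7, 6, 63, 45]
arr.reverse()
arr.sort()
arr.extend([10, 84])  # [-5, -3, 6, 7, 45, 54, 63, 10, 84]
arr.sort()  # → [-5, -3, 6, 7, 10, 45, 54, 63, 84]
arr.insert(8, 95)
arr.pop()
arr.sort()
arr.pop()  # 95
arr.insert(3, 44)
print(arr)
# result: [-5, -3, 6, 44, 7, 10, 45, 54, 63]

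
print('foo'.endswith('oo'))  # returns True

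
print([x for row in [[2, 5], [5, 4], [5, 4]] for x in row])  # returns [2, 5, 5, 4, 5, 4]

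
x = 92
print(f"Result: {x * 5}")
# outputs Result: 460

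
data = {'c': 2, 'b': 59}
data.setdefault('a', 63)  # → 63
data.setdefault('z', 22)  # 22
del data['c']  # {'b': 59, 'a': 63, 'z': 22}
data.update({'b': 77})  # {'b': 77, 'a': 63, 'z': 22}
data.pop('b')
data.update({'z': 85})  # {'a': 63, 'z': 85}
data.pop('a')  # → 63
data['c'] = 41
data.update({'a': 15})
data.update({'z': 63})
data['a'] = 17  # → {'z': 63, 'c': 41, 'a': 17}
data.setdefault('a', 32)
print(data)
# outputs {'z': 63, 'c': 41, 'a': 17}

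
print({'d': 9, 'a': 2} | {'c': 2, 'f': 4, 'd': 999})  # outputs {'d': 999, 'a': 2, 'c': 2, 'f': 4}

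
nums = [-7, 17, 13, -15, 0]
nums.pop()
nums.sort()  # [-15, -7, 13, 17]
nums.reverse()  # [17, 13, -7, -15]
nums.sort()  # [-15, -7, 13, 17]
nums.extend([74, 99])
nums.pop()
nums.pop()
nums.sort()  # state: [-15, -7, 13, 17]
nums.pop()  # 17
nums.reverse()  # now [13, -7, -15]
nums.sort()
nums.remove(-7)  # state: [-15, 13]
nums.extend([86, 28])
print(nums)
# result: [-15, 13, 86, 28]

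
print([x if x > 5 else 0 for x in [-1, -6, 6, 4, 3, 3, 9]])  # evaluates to [0, 0, 6, 0, 0, 0, 9]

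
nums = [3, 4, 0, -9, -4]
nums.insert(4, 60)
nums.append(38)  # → [3, 4, 0, -9, 60, -4, 38]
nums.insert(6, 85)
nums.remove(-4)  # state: [3, 4, 0, -9, 60, 85, 38]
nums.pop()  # 38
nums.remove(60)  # [3, 4, 0, -9, 85]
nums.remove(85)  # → [3, 4, 0, -9]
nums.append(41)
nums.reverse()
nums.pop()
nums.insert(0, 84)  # [84, 41, -9, 0, 4]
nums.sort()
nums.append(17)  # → [-9, 0, 4, 41, 84, 17]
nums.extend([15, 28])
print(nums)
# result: [-9, 0, 4, 41, 84, 17, 15, 28]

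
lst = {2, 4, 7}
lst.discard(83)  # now {2, 4, 7}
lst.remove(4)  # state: {2, 7}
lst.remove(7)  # {2}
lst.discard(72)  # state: {2}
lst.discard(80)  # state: {2}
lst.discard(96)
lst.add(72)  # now {2, 72}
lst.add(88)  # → {2, 72, 88}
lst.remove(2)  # {72, 88}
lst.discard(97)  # {72, 88}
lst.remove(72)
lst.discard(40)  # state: {88}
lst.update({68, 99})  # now {68, 88, 99}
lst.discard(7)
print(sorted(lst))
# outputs [68, 88, 99]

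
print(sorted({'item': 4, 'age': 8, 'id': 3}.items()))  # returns [('age', 8), ('id', 3), ('item', 4)]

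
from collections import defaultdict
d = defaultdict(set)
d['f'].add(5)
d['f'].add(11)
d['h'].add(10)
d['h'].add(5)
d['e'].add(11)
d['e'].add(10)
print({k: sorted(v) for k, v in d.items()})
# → {'f': [5, 11], 'h': [5, 10], 'e': [10, 11]}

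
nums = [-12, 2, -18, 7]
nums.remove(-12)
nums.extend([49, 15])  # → [2, -18, 7, 49, 15]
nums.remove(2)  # [-18, 7, 49, 15]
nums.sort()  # [-18, 7, 15, 49]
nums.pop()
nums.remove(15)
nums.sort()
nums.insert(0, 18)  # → [18, -18, 7]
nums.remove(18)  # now [-18, 7]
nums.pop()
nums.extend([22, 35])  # [-18, 22, 35]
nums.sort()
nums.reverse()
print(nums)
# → [35, 22, -18]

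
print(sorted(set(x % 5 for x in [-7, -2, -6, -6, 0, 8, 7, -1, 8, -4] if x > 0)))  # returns [2, 3]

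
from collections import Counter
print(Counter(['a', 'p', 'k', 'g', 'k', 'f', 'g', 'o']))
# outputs Counter({'k': 2, 'g': 2, 'a': 1, 'p': 1, 'f': 1, 'o': 1})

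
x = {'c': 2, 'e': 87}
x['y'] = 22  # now {'c': 2, 'e': 87, 'y': 22}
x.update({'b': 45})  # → {'c': 2, 'e': 87, 'y': 22, 'b': 45}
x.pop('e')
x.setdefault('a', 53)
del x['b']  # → {'c': 2, 'y': 22, 'a': 53}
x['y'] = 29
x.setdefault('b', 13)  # 13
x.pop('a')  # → 53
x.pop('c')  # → 2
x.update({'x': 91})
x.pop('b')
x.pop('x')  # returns 91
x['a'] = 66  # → {'y': 29, 'a': 66}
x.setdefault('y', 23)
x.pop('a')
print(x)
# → {'y': 29}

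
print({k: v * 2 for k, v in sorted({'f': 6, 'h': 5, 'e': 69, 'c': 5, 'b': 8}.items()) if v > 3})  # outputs {'b': 16, 'c': 10, 'e': 138, 'f': 12, 'h': 10}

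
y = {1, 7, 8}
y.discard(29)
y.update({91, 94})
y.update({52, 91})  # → {1, 7, 8, 52, 91, 94}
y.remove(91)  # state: {1, 7, 8, 52, 94}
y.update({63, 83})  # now {1, 7, 8, 52, 63, 83, 94}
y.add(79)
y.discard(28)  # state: {1, 7, 8, 52, 63, 79, 83, 94}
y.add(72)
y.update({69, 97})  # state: {1, 7, 8, 52, 63, 69, 72, 79, 83, 94, 97}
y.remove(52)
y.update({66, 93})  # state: {1, 7, 8, 63, 66, 69, 72, 79, 83, 93, 94, 97}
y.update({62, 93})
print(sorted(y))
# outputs [1, 7, 8, 62, 63, 66, 69, 72, 79, 83, 93, 94, 97]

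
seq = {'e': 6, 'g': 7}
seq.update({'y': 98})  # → {'e': 6, 'g': 7, 'y': 98}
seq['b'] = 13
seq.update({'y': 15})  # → {'e': 6, 'g': 7, 'y': 15, 'b': 13}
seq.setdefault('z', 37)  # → 37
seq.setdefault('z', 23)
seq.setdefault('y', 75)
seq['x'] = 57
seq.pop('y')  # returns 15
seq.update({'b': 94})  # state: {'e': 6, 'g': 7, 'b': 94, 'z': 37, 'x': 57}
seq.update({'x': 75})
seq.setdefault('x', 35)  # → 75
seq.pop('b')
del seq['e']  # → {'g': 7, 'z': 37, 'x': 75}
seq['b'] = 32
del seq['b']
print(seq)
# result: {'g': 7, 'z': 37, 'x': 75}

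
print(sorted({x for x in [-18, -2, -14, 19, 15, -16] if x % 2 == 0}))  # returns [-18, -16, -14, -2]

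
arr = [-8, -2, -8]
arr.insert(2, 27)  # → [-8, -2, 27, -8]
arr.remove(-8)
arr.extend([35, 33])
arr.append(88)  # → [-2, 27, -8, 35, 33, 88]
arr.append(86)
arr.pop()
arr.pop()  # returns 88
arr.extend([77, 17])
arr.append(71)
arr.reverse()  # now [71, 17, 77, 33, 35, -8, 27, -2]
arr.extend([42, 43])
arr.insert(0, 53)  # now [53, 71, 17, 77, 33, 35, -8, 27, -2, 42, 43]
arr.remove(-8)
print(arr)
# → [53, 71, 17, 77, 33, 35, 27, -2, 42, 43]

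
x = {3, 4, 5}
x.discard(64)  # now {3, 4, 5}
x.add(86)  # {3, 4, 5, 86}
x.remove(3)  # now {4, 5, 86}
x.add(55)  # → {4, 5, 55, 86}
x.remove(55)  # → {4, 5, 86}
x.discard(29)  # {4, 5, 86}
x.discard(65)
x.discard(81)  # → {4, 5, 86}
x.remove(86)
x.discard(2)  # {4, 5}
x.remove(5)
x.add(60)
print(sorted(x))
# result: [4, 60]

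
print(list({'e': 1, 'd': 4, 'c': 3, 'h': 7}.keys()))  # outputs ['e', 'd', 'c', 'h']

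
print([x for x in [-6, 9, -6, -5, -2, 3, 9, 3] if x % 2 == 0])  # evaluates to [-6, -6, -2]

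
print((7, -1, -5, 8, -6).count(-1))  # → 1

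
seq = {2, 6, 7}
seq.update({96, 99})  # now {2, 6, 7, 96, 99}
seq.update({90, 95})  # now {2, 6, 7, 90, 95, 96, 99}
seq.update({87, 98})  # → {2, 6, 7, 87, 90, 95, 96, 98, 99}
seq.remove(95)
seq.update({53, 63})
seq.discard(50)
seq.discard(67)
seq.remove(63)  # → {2, 6, 7, 53, 87, 90, 96, 98, 99}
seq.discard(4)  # {2, 6, 7, 53, 87, 90, 96, 98, 99}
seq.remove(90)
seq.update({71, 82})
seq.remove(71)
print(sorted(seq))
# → [2, 6, 7, 53, 82, 87, 96, 98, 99]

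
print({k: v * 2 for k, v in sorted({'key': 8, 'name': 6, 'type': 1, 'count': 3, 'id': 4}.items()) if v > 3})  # {'id': 8, 'key': 16, 'name': 12}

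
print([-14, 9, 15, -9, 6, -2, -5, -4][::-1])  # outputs [-4, -5, -2, 6, -9, 15, 9, -14]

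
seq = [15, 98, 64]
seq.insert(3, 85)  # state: [15, 98, 64, 85]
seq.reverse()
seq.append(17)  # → [85, 64, 98, 15, 17]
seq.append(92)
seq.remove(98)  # [85, 64, 15, 17, 92]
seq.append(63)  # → [85, 64, 15, 17, 92, 63]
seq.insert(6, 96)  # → [85, 64, 15, 17, 92, 63, 96]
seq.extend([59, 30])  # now [85, 64, 15, 17, 92, 63, 96, 59, 30]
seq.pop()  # 30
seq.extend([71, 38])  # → [85, 64, 15, 17, 92, 63, 96, 59, 71, 38]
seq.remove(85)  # [64, 15, 17, 92, 63, 96, 59, 71, 38]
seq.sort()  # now [15, 17, 38, 59, 63, 64, 71, 92, 96]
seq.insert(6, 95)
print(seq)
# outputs [15, 17, 38, 59, 63, 64, 95, 71, 92, 96]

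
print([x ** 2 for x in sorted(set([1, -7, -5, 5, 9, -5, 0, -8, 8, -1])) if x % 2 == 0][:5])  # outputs [64, 0, 64]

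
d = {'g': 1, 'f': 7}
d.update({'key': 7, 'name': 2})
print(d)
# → {'g': 1, 'f': 7, 'key': 7, 'name': 2}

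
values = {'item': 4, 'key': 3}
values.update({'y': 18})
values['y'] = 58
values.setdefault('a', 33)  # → 33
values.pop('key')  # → 3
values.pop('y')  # 58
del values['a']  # {'item': 4}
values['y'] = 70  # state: {'item': 4, 'y': 70}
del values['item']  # {'y': 70}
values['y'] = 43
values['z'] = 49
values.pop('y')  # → 43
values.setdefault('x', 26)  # 26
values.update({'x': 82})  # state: {'z': 49, 'x': 82}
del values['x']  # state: {'z': 49}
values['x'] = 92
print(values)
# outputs {'z': 49, 'x': 92}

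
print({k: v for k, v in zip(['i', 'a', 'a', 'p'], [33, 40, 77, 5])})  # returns {'i': 33, 'a': 77, 'p': 5}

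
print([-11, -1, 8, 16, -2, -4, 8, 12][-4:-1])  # [-2, -4, 8]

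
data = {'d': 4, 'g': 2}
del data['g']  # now {'d': 4}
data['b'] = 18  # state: {'d': 4, 'b': 18}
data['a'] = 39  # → {'d': 4, 'b': 18, 'a': 39}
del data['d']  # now {'b': 18, 'a': 39}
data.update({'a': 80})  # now {'b': 18, 'a': 80}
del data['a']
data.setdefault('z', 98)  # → 98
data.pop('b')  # 18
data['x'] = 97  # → {'z': 98, 'x': 97}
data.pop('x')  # 97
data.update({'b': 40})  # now {'z': 98, 'b': 40}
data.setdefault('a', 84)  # 84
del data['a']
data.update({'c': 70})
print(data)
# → {'z': 98, 'b': 40, 'c': 70}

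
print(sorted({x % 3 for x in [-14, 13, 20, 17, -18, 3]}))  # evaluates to [0, 1, 2]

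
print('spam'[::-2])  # mp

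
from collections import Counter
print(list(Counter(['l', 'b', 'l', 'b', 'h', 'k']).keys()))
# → ['l', 'b', 'h', 'k']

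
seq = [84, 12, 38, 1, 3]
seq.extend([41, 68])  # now [84, 12, 38, 1, 3, 41, 68]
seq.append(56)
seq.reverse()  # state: [56, 68, 41, 3, 1, 38, 12, 84]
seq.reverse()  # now [84, 12, 38, 1, 3, 41, 68, 56]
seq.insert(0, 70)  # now [70, 84, 12, 38, 1, 3, 41, 68, 56]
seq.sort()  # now [1, 3, 12, 38, 41, 56, 68, 70, 84]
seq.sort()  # [1, 3, 12, 38, 41, 56, 68, 70, 84]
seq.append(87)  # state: [1, 3, 12, 38, 41, 56, 68, 70, 84, 87]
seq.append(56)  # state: [1, 3, 12, 38, 41, 56, 68, 70, 84, 87, 56]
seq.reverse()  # [56, 87, 84, 70, 68, 56, 41, 38, 12, 3, 1]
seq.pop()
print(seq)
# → [56, 87, 84, 70, 68, 56, 41, 38, 12, 3]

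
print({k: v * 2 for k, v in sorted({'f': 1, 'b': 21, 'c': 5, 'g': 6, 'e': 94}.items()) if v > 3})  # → {'b': 42, 'c': 10, 'e': 188, 'g': 12}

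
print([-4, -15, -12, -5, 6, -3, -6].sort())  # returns None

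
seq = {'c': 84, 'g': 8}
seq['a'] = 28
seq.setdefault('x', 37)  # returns 37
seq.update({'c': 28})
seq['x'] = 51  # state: {'c': 28, 'g': 8, 'a': 28, 'x': 51}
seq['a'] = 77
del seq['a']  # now {'c': 28, 'g': 8, 'x': 51}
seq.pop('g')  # 8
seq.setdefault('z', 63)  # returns 63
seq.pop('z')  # 63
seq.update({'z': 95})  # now {'c': 28, 'x': 51, 'z': 95}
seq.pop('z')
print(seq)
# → {'c': 28, 'x': 51}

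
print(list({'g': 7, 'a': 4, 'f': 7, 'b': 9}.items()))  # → [('g', 7), ('a', 4), ('f', 7), ('b', 9)]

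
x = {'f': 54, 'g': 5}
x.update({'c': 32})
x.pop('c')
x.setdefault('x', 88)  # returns 88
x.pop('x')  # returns 88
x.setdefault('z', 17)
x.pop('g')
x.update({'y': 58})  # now {'f': 54, 'z': 17, 'y': 58}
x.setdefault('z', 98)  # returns 17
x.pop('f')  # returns 54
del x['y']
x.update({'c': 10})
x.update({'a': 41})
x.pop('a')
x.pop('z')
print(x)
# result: {'c': 10}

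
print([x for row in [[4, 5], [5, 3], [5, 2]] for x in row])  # [4, 5, 5, 3, 5, 2]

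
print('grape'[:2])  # gr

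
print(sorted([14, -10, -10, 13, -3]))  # [-10, -10, -3, 13, 14]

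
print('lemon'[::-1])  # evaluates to nomel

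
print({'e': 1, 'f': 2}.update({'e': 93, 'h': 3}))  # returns None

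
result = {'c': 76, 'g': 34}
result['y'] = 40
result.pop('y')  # 40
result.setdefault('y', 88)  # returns 88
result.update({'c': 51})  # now {'c': 51, 'g': 34, 'y': 88}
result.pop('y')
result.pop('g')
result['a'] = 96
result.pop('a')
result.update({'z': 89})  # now {'c': 51, 'z': 89}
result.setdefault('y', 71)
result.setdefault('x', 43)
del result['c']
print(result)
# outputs {'z': 89, 'y': 71, 'x': 43}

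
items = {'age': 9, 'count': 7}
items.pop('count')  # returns 7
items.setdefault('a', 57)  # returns 57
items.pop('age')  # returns 9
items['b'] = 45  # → {'a': 57, 'b': 45}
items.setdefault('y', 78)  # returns 78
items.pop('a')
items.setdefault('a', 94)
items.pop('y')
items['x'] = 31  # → {'b': 45, 'a': 94, 'x': 31}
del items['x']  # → {'b': 45, 'a': 94}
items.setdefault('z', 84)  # 84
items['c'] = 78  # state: {'b': 45, 'a': 94, 'z': 84, 'c': 78}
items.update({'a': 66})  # {'b': 45, 'a': 66, 'z': 84, 'c': 78}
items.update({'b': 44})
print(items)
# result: {'b': 44, 'a': 66, 'z': 84, 'c': 78}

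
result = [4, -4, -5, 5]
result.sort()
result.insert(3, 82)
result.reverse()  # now [5, 82, 4, -4, -5]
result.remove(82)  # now [5, 4, -4, -5]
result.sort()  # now [-5, -4, 4, 5]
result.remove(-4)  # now [-5, 4, 5]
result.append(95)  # [-5, 4, 5, 95]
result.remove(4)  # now [-5, 5, 95]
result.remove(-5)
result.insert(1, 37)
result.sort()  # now [5, 37, 95]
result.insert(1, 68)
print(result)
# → [5, 68, 37, 95]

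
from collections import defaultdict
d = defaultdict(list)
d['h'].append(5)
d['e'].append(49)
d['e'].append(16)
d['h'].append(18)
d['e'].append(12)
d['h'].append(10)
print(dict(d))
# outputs {'h': [5, 18, 10], 'e': [49, 16, 12]}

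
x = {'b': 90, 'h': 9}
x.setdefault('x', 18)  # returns 18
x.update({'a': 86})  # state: {'b': 90, 'h': 9, 'x': 18, 'a': 86}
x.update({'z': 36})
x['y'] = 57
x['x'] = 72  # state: {'b': 90, 'h': 9, 'x': 72, 'a': 86, 'z': 36, 'y': 57}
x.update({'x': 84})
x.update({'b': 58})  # {'b': 58, 'h': 9, 'x': 84, 'a': 86, 'z': 36, 'y': 57}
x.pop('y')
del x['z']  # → {'b': 58, 'h': 9, 'x': 84, 'a': 86}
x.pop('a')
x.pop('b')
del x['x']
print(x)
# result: {'h': 9}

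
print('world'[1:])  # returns orld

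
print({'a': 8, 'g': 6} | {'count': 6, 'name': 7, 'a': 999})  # {'a': 999, 'g': 6, 'count': 6, 'name': 7}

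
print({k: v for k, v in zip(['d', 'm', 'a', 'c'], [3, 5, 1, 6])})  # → {'d': 3, 'm': 5, 'a': 1, 'c': 6}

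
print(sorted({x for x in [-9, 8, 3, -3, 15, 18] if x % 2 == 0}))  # [8, 18]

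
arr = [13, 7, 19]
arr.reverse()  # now [19, 7, 13]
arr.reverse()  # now [13, 7, 19]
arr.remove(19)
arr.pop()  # 7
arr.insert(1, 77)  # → [13, 77]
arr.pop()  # 77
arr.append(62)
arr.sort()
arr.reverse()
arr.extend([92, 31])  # [62, 13, 92, 31]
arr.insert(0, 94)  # [94, 62, 13, 92, 31]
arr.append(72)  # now [94, 62, 13, 92, 31, 72]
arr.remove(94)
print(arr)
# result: [62, 13, 92, 31, 72]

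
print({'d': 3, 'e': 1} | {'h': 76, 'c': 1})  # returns {'d': 3, 'e': 1, 'h': 76, 'c': 1}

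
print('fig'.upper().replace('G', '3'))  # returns FI3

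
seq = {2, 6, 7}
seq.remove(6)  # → {2, 7}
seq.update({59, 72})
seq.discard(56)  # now {2, 7, 59, 72}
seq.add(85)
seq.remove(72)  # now {2, 7, 59, 85}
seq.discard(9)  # {2, 7, 59, 85}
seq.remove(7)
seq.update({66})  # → {2, 59, 66, 85}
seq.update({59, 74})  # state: {2, 59, 66, 74, 85}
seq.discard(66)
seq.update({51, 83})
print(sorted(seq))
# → [2, 51, 59, 74, 83, 85]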